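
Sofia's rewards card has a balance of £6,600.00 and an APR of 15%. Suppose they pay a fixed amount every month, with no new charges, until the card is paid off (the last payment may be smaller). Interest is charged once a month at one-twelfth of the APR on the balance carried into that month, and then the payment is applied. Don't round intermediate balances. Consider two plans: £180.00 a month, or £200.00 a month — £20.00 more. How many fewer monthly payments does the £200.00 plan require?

Monthly rate r = 15%/12 = 1.25% = 0.0125.
At £180.00/mo: n = ⌈−ln(1 − rB₀/P)/ln(1+r)⌉ = 50 payments (last £64.03); total interest = total paid − £6,600.00 = £2,284.03.
At £200.00/mo: 43 payments (last £163.33); total interest £1,963.33.
Payments saved = 50 − 43 = 7.

7 fewer payments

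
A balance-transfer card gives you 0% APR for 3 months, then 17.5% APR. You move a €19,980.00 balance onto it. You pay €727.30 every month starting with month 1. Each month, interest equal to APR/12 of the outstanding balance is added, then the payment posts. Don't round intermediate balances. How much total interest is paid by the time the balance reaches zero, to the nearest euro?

Promo months 1–3 at r₀ = 0%/12 = 0; months 4+ at r₁ = 17.5%/12 = 0.0145833.
After month 3 (no interest yet): B = €19,980.00 − 3·€727.30 = €17,798.10.
Then at r₁ with €727.30/mo: n₂ = −ln(1 − r₁·B/P)/ln(1+r₁) ≈ 30.49 → 31 more payments.
Total paid = 33·€727.30 + €356.80 = €24,357.70; interest = €24,357.70 − €19,980.00 = €4,377.70.

€4,378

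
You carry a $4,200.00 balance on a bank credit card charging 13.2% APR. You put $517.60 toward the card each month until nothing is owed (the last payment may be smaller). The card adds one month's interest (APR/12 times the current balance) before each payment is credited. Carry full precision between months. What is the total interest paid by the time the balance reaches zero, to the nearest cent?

Monthly rate r = 13.2%/12 = 1.1% = 0.011.
Payoff takes n = ⌈−ln(1 − rB₀/P)/ln(1+r)⌉ = ⌈8.546⌉ = 9 payments; the last is $283.45.
Total paid = 8·$517.60 + $283.45 = $4,424.25.
Total interest = total paid − principal = $4,424.25 − $4,200.00 = $224.25.

$224.25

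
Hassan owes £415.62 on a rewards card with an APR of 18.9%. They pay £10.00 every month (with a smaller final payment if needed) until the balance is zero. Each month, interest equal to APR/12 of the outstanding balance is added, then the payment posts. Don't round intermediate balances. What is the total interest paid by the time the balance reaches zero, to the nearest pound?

Monthly rate r = 18.9%/12 = 1.575% = 0.01575.
Payoff takes n = ⌈−ln(1 − rB₀/P)/ln(1+r)⌉ = ⌈68.026⌉ = 69 payments; the last is £0.26.
Total paid = 68·£10.00 + £0.26 = £680.26.
Total interest = total paid − principal = £680.26 − £415.62 = £264.64.

£265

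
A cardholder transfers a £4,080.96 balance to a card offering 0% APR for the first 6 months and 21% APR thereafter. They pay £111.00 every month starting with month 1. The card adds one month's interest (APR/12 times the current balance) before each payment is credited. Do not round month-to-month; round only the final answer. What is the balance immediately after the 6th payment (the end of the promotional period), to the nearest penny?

£3,414.96

Promo months 1–6 at r₀ = 0%/12 = 0; months 7+ at r₁ = 21%/12 = 0.0175.
After month 6 (no interest yet): B = £4,080.96 − 6·£111.00 = £3,414.96.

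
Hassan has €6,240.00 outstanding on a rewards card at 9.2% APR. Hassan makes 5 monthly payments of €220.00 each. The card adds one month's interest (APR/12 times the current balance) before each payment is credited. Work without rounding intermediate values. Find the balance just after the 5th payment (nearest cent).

€5,365.90

Monthly rate r = 9.2%/12 = 0.766667% = 0.00766667.
Each month: B ← B·(1+r) − €220.00.
Month 1: interest €47.84; balance after payment €6,067.84.
Month 2: interest €46.52; balance after payment €5,894.36.
Month 3: interest €45.19; balance after payment €5,719.55.
Month 4: interest €43.85; balance after payment €5,543.40.
Month 5: interest €42.50; balance after payment €5,365.90.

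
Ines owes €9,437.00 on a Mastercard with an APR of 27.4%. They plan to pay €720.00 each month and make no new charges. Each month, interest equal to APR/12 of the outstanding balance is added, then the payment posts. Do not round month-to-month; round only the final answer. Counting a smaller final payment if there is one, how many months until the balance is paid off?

Monthly rate r = 27.4%/12 = 2.28333% = 0.0228333.
Recurrence: B ← B·(1+r) − €720.00.
Month 1: interest €215.48; balance after payment €8,932.48.
Month 2: interest €203.96; balance after payment €8,416.44.
Closed form: n = −ln(1 − rB₀/P)/ln(1+r) = −ln(0.70072)/ln(1.02283) ≈ 15.753, so the balance reaches zero during payment 16.

16 payments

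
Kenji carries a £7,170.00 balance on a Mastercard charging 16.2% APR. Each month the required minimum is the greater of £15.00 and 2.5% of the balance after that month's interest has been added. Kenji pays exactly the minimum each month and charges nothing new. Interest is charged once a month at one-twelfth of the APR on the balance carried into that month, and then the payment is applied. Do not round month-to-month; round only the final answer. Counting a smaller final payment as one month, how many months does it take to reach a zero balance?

Monthly rate r = 16.2%/12 = 1.35% = 0.0135.
While 2.5% of the post-interest balance exceeds £15.00, each month B ← (B·(1+r))·(1 − 0.025), i.e. B shrinks by the factor (1+r)·0.975 = 0.98816.
This holds for months 1–210. Entering month 211 the balance is £588.13; 2.5% of the post-interest balance is now below £15.00, so the flat £15.00 minimum applies from here.
From month 211 a fixed £15.00 at rate r clears £588.13 in 57 more payments. Total: 210 + 57 = 267 months.

267 months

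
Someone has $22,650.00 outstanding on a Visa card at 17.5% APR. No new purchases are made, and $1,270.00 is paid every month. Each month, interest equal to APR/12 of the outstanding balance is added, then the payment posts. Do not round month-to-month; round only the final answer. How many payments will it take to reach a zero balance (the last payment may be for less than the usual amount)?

Monthly rate r = 17.5%/12 = 1.45833% = 0.0145833.
Recurrence: B ← B·(1+r) − $1,270.00.
Month 1: interest $330.31; balance after payment $21,710.31.
Month 2: interest $316.61; balance after payment $20,756.92.
Closed form: n = −ln(1 − rB₀/P)/ln(1+r) = −ln(0.73991)/ln(1.01458) ≈ 20.806, so the balance reaches zero during payment 21.

21 months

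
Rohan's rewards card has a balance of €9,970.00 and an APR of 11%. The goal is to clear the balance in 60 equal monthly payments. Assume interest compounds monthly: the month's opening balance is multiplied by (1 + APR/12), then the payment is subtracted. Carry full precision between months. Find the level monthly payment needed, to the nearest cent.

Monthly rate r = 11%/12 = 0.916667% = 0.00916667.
Level-payment amortization: P = B₀·r / (1 − (1+r)^(−n)) = 9970.00·0.00916667 / (1 − 1.00917^(−60)).
Denominator 1 − (1+r)^(−60) = 0.42160281.
P = 91.3917 / 0.42160281 ≈ 216.77.

€216.77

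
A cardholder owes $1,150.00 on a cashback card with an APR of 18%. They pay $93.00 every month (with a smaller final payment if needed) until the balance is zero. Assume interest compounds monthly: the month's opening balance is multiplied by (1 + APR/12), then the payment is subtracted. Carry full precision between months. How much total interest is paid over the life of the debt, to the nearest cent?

Monthly rate r = 18%/12 = 1.5% = 0.015.
Payoff takes n = ⌈−ln(1 − rB₀/P)/ln(1+r)⌉ = ⌈13.780⌉ = 14 payments; the last is $72.63.
Total paid = 13·$93.00 + $72.63 = $1,281.63.
Total interest = total paid − principal = $1,281.63 − $1,150.00 = $131.63.

$131.63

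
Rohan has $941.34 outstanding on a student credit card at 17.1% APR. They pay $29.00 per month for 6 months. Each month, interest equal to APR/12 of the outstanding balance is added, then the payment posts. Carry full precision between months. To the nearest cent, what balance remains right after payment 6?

$844.43

Monthly rate r = 17.1%/12 = 1.425% = 0.01425.
Each month: B ← B·(1+r) − $29.00.
Month 1: interest $13.41; balance after payment $925.75.
Month 2: interest $13.19; balance after payment $909.95.
Month 3: interest $12.97; balance after payment $893.91.
Month 4: interest $12.74; balance after payment $877.65.
Month 5: interest $12.51; balance after payment $861.16.
Month 6: interest $12.27; balance after payment $844.43.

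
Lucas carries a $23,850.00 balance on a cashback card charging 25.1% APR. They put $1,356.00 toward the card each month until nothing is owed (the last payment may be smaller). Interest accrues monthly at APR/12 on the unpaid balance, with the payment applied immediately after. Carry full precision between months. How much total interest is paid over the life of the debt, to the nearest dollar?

$6,198

Monthly rate r = 25.1%/12 = 2.09167% = 0.0209167.
Payoff takes n = ⌈−ln(1 − rB₀/P)/ln(1+r)⌉ = ⌈22.158⌉ = 23 payments; the last is $216.46.
Total paid = 22·$1,356.00 + $216.46 = $30,048.46.
Total interest = total paid − principal = $30,048.46 − $23,850.00 = $6,198.46.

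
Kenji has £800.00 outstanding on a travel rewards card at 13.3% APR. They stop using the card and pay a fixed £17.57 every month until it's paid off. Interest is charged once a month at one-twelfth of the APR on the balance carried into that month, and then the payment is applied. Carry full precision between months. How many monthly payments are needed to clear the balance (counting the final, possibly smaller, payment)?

64 months

Monthly rate r = 13.3%/12 = 1.10833% = 0.0110833.
Recurrence: B ← B·(1+r) − £17.57.
Month 1: interest £8.87; balance after payment £791.30.
Month 2: interest £8.77; balance after payment £782.50.
Closed form: n = −ln(1 − rB₀/P)/ln(1+r) = −ln(0.49535)/ln(1.01108) ≈ 63.733, so the balance reaches zero during payment 64.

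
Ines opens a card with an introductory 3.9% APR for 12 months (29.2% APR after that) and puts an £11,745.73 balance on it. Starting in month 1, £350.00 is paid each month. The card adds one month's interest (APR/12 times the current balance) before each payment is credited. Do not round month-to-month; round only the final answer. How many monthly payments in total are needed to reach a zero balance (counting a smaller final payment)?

46 payments

Promo months 1–12 at r₀ = 3.9%/12 = 0.00325; months 13+ at r₁ = 29.2%/12 = 0.0243333.
After month 12: iterate B ← B·(1+r₀) − £350.00 for 12 months → £7,936.20.
Then at r₁ with £350.00/mo: n₂ = −ln(1 − r₁·B/P)/ln(1+r₁) ≈ 33.38 → 34 more payments.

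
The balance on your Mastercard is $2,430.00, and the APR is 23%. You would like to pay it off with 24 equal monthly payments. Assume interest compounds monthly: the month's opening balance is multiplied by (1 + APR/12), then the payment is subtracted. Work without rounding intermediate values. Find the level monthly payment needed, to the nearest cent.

$127.27

Monthly rate r = 23%/12 = 1.91667% = 0.0191667.
Level-payment amortization: P = B₀·r / (1 − (1+r)^(−n)) = 2430.00·0.0191667 / (1 − 1.01917^(−24)).
Denominator 1 − (1+r)^(−24) = 0.365962513.
P = 46.575 / 0.365962513 ≈ 127.27.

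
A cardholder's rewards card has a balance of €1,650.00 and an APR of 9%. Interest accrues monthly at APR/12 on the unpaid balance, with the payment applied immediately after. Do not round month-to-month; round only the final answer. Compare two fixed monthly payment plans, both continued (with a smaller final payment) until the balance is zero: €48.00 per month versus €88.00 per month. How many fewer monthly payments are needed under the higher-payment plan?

19 fewer payments

Monthly rate r = 9%/12 = 0.75% = 0.0075.
At €48.00/mo: n = ⌈−ln(1 − rB₀/P)/ln(1+r)⌉ = 40 payments (last €43.34); total interest = total paid − €1,650.00 = €265.34.
At €88.00/mo: 21 payments (last €24.91); total interest €134.91.
Payments saved = 40 − 21 = 19.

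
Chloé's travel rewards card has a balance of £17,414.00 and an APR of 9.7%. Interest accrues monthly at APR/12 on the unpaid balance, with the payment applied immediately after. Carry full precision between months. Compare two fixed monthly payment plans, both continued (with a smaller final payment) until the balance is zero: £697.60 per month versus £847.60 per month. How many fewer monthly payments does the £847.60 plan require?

Monthly rate r = 9.7%/12 = 0.808333% = 0.00808333.
At £697.60/mo: n = ⌈−ln(1 − rB₀/P)/ln(1+r)⌉ = 28 payments (last £693.30); total interest = total paid − £17,414.00 = £2,114.50.
At £847.60/mo: 23 payments (last £473.61); total interest £1,706.81.
Payments saved = 28 − 23 = 5.

5 fewer payments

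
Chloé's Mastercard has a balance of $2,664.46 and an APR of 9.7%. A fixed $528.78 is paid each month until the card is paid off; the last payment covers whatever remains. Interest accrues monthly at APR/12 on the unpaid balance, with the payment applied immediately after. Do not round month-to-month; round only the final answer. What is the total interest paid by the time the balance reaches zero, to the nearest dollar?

Monthly rate r = 9.7%/12 = 0.808333% = 0.00808333.
Payoff takes n = ⌈−ln(1 − rB₀/P)/ln(1+r)⌉ = ⌈5.165⌉ = 6 payments; the last is $87.62.
Total paid = 5·$528.78 + $87.62 = $2,731.52.
Total interest = total paid − principal = $2,731.52 − $2,664.46 = $67.06.

$67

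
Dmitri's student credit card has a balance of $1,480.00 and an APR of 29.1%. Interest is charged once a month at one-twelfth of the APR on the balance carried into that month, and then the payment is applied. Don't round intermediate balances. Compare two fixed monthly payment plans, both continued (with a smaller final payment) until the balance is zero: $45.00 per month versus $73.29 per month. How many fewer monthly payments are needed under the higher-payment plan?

38 fewer payments

Monthly rate r = 29.1%/12 = 2.425% = 0.02425.
At $45.00/mo: n = ⌈−ln(1 − rB₀/P)/ln(1+r)⌉ = 67 payments (last $29.96); total interest = total paid − $1,480.00 = $1,519.96.
At $73.29/mo: 29 payments (last $5.74); total interest $577.86.
Payments saved = 67 − 29 = 38.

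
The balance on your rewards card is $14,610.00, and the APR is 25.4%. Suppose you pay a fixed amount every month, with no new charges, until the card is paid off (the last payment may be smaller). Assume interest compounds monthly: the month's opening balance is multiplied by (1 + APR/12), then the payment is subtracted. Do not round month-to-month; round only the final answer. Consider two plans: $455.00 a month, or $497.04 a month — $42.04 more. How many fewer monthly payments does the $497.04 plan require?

Monthly rate r = 25.4%/12 = 2.11667% = 0.0211667.
At $455.00/mo: n = ⌈−ln(1 − rB₀/P)/ln(1+r)⌉ = 55 payments (last $159.64); total interest = total paid − $14,610.00 = $10,119.64.
At $497.04/mo: 47 payments (last $234.19); total interest $8,488.03.
Payments saved = 55 − 47 = 8.

8 fewer payments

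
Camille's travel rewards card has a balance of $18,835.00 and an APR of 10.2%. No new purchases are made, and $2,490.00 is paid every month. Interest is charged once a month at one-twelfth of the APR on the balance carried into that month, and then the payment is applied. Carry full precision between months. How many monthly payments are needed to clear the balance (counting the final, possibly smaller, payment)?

Monthly rate r = 10.2%/12 = 0.85% = 0.0085.
Recurrence: B ← B·(1+r) − $2,490.00.
Month 1: interest $160.10; balance after payment $16,505.10.
Month 2: interest $140.29; balance after payment $14,155.39.
Closed form: n = −ln(1 − rB₀/P)/ln(1+r) = −ln(0.9357)/ln(1.0085) ≈ 7.852, so the balance reaches zero during payment 8.

8 payments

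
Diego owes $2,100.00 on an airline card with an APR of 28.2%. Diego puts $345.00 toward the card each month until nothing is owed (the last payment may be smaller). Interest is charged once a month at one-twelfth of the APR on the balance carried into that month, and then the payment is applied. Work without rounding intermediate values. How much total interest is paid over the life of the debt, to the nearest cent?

Monthly rate r = 28.2%/12 = 2.35% = 0.0235.
Payoff takes n = ⌈−ln(1 − rB₀/P)/ln(1+r)⌉ = ⌈6.646⌉ = 7 payments; the last is $223.70.
Total paid = 6·$345.00 + $223.70 = $2,293.70.
Total interest = total paid − principal = $2,293.70 − $2,100.00 = $193.70.

$193.70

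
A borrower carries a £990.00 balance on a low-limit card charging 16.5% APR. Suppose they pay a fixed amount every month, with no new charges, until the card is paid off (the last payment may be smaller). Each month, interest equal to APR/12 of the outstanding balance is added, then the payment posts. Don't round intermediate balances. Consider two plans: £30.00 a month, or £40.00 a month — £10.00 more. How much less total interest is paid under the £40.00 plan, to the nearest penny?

Monthly rate r = 16.5%/12 = 1.375% = 0.01375.
At £30.00/mo: n = ⌈−ln(1 − rB₀/P)/ln(1+r)⌉ = 45 payments (last £8.39); total interest = total paid − £990.00 = £338.39.
At £40.00/mo: 31 payments (last £18.52); total interest £228.52.
Interest saved = £338.39 − £228.52 = £109.87.

£109.87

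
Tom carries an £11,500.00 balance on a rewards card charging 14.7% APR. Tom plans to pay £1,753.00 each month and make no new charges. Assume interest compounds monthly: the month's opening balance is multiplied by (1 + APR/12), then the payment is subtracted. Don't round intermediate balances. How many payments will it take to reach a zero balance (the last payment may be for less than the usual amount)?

Monthly rate r = 14.7%/12 = 1.225% = 0.01225.
Recurrence: B ← B·(1+r) − £1,753.00.
Month 1: interest £140.87; balance after payment £9,887.88.
Month 2: interest £121.13; balance after payment £8,256.00.
Closed form: n = −ln(1 − rB₀/P)/ln(1+r) = −ln(0.91964)/ln(1.01225) ≈ 6.881, so the balance reaches zero during payment 7.

7 payments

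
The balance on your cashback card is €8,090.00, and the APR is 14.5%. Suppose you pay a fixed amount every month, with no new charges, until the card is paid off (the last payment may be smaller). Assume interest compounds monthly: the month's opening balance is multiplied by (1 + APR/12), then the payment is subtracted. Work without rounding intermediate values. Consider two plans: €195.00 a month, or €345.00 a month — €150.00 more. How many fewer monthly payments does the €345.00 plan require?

Monthly rate r = 14.5%/12 = 1.20833% = 0.0120833.
At €195.00/mo: n = ⌈−ln(1 − rB₀/P)/ln(1+r)⌉ = 58 payments (last €180.86); total interest = total paid − €8,090.00 = €3,205.86.
At €345.00/mo: 28 payments (last €255.08); total interest €1,480.08.
Payments saved = 58 − 28 = 30.

30 fewer payments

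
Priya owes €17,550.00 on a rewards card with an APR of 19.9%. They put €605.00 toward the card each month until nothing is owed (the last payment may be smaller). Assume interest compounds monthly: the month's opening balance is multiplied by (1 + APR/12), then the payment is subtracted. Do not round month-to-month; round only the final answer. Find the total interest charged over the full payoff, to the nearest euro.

€6,579

Monthly rate r = 19.9%/12 = 1.65833% = 0.0165833.
Payoff takes n = ⌈−ln(1 − rB₀/P)/ln(1+r)⌉ = ⌈39.882⌉ = 40 payments; the last is €534.22.
Total paid = 39·€605.00 + €534.22 = €24,129.22.
Total interest = total paid − principal = €24,129.22 − €17,550.00 = €6,579.22.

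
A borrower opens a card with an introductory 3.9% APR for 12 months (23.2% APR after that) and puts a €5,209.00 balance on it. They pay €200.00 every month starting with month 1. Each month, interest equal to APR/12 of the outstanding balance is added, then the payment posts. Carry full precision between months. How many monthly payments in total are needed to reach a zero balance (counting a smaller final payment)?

Promo months 1–12 at r₀ = 3.9%/12 = 0.00325; months 13+ at r₁ = 23.2%/12 = 0.0193333.
After month 12: iterate B ← B·(1+r₀) − €200.00 for 12 months → €2,972.45.
Then at r₁ with €200.00/mo: n₂ = −ln(1 − r₁·B/P)/ln(1+r₁) ≈ 17.69 → 18 more payments.

30 months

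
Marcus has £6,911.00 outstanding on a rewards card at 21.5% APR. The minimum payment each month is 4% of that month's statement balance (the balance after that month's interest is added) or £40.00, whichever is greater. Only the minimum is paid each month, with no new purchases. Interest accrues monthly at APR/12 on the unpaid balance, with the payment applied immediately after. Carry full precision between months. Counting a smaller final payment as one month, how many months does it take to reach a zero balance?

Monthly rate r = 21.5%/12 = 1.79167% = 0.0179167.
While 4% of the post-interest balance exceeds £40.00, each month B ← (B·(1+r))·(1 − 0.04), i.e. B shrinks by the factor (1+r)·0.96 = 0.9772.
This holds for months 1–85. Entering month 86 the balance is £973.05; 4% of the post-interest balance is now below £40.00, so the flat £40.00 minimum applies from here.
From month 86 a fixed £40.00 at rate r clears £973.05 in 33 more payments. Total: 85 + 33 = 118 months.

118 months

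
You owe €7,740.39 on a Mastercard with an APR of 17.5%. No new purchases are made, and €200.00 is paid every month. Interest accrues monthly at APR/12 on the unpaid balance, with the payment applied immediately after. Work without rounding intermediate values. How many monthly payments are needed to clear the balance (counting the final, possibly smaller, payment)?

Monthly rate r = 17.5%/12 = 1.45833% = 0.0145833.
Recurrence: B ← B·(1+r) − €200.00.
Month 1: interest €112.88; balance after payment €7,653.27.
Month 2: interest €111.61; balance after payment €7,564.88.
Closed form: n = −ln(1 − rB₀/P)/ln(1+r) = −ln(0.4356)/ln(1.01458) ≈ 57.400, so the balance reaches zero during payment 58.

58 months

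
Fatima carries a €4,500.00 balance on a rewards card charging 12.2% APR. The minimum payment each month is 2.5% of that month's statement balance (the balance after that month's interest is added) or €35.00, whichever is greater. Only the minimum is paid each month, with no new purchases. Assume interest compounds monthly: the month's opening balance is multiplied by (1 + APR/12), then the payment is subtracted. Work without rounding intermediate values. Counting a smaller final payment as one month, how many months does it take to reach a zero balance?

Monthly rate r = 12.2%/12 = 1.01667% = 0.0101667.
While 2.5% of the post-interest balance exceeds €35.00, each month B ← (B·(1+r))·(1 − 0.025), i.e. B shrinks by the factor (1+r)·0.975 = 0.98491.
This holds for months 1–78. Entering month 79 the balance is €1,374.77; 2.5% of the post-interest balance is now below €35.00, so the flat €35.00 minimum applies from here.
From month 79 a fixed €35.00 at rate r clears €1,374.77 in 51 more payments. Total: 78 + 51 = 129 months.

129 months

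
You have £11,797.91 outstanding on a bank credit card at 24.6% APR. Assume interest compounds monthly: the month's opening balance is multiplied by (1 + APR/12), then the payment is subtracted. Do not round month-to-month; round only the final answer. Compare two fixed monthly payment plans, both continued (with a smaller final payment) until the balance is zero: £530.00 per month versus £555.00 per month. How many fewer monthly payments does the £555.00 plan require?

Monthly rate r = 24.6%/12 = 2.05% = 0.0205.
At £530.00/mo: n = ⌈−ln(1 − rB₀/P)/ln(1+r)⌉ = 31 payments (last £16.87); total interest = total paid − £11,797.91 = £4,118.96.
At £555.00/mo: 29 payments (last £113.40); total interest £3,855.49.
Payments saved = 31 − 29 = 2.

2 fewer payments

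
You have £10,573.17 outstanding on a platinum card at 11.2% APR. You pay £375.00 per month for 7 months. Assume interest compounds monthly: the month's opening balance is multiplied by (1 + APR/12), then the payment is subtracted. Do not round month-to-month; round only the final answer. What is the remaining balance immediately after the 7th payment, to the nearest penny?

£8,583.94

Monthly rate r = 11.2%/12 = 0.933333% = 0.00933333.
Each month: B ← B·(1+r) − £375.00.
Month 1: interest £98.68; balance after payment £10,296.85.
Month 2: interest £96.10; balance after payment £10,017.96.
Month 3: interest £93.50; balance after payment £9,736.46.
Month 4: interest £90.87; balance after payment £9,452.33.
Month 5: interest £88.22; balance after payment £9,165.55.
Month 6: interest £85.55; balance after payment £8,876.10.
Month 7: interest £82.84; balance after payment £8,583.94.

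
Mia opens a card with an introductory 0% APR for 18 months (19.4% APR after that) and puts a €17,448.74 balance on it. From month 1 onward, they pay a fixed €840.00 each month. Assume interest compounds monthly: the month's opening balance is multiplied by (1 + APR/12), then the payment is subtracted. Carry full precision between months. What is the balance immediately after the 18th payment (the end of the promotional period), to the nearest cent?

€2,328.74

Promo months 1–18 at r₀ = 0%/12 = 0; months 19+ at r₁ = 19.4%/12 = 0.0161667.
After month 18 (no interest yet): B = €17,448.74 − 18·€840.00 = €2,328.74.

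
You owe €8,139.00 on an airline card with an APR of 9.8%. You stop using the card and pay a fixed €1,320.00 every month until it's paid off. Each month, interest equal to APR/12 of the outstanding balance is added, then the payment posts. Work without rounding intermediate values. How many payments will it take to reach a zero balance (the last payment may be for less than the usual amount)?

Monthly rate r = 9.8%/12 = 0.816667% = 0.00816667.
Recurrence: B ← B·(1+r) − €1,320.00.
Month 1: interest €66.47; balance after payment €6,885.47.
Month 2: interest €56.23; balance after payment €5,621.70.
Closed form: n = −ln(1 − rB₀/P)/ln(1+r) = −ln(0.94965)/ln(1.00817) ≈ 6.352, so the balance reaches zero during payment 7.

7 months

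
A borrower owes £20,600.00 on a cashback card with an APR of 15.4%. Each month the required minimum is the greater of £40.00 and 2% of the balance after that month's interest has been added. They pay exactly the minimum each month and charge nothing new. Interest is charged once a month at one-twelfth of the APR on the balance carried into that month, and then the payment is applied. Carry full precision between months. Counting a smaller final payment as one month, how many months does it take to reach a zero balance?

Monthly rate r = 15.4%/12 = 1.28333% = 0.0128333.
While 2% of the post-interest balance exceeds £40.00, each month B ← (B·(1+r))·(1 − 0.02), i.e. B shrinks by the factor (1+r)·0.98 = 0.99258.
This holds for months 1–315. Entering month 316 the balance is £1,970.36; 2% of the post-interest balance is now below £40.00, so the flat £40.00 minimum applies from here.
From month 316 a fixed £40.00 at rate r clears £1,970.36 in 79 more payments. Total: 315 + 79 = 394 months.

394 months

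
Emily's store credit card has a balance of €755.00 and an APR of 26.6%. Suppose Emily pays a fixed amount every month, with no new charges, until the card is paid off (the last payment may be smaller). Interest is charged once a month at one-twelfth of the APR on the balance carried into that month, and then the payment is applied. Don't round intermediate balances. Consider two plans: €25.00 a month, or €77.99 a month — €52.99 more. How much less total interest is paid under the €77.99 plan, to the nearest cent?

Monthly rate r = 26.6%/12 = 2.21667% = 0.0221667.
At €25.00/mo: n = ⌈−ln(1 − rB₀/P)/ln(1+r)⌉ = 51 payments (last €12.29); total interest = total paid − €755.00 = €507.29.
At €77.99/mo: 12 payments (last €1.36); total interest €104.25.
Interest saved = €507.29 − €104.25 = €403.04.

€403.04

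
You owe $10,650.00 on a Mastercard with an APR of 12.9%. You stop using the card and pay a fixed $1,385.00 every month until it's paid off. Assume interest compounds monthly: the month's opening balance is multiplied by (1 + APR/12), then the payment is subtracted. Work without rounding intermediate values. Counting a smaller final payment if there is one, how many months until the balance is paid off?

9 payments

Monthly rate r = 12.9%/12 = 1.075% = 0.01075.
Recurrence: B ← B·(1+r) − $1,385.00.
Month 1: interest $114.49; balance after payment $9,379.49.
Month 2: interest $100.83; balance after payment $8,095.32.
Closed form: n = −ln(1 − rB₀/P)/ln(1+r) = −ln(0.91734)/ln(1.01075) ≈ 8.069, so the balance reaches zero during payment 9.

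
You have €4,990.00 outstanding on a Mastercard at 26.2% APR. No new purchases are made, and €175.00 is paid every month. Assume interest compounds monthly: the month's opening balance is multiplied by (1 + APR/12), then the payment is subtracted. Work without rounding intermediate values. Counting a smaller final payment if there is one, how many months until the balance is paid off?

Monthly rate r = 26.2%/12 = 2.18333% = 0.0218333.
Recurrence: B ← B·(1+r) − €175.00.
Month 1: interest €108.95; balance after payment €4,923.95.
Month 2: interest €107.51; balance after payment €4,856.45.
Closed form: n = −ln(1 − rB₀/P)/ln(1+r) = −ln(0.37744)/ln(1.02183) ≈ 45.112, so the balance reaches zero during payment 46.

46 payments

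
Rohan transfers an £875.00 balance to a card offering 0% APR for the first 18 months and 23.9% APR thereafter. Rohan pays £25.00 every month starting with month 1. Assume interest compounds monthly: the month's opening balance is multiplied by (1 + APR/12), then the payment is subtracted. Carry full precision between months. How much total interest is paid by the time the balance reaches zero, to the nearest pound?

£99

Promo months 1–18 at r₀ = 0%/12 = 0; months 19+ at r₁ = 23.9%/12 = 0.0199167.
After month 18 (no interest yet): B = £875.00 − 18·£25.00 = £425.00.
Then at r₁ with £25.00/mo: n₂ = −ln(1 − r₁·B/P)/ln(1+r₁) ≈ 20.96 → 21 more payments.
Total paid = 38·£25.00 + £24.04 = £974.04; interest = £974.04 − £875.00 = £99.04.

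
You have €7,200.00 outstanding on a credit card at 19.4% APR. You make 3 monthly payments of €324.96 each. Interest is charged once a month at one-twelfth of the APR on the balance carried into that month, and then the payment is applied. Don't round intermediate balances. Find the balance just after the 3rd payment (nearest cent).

€6,564.15

Monthly rate r = 19.4%/12 = 1.61667% = 0.0161667.
Each month: B ← B·(1+r) − €324.96.
Month 1: interest €116.40; balance after payment €6,991.44.
Month 2: interest €113.03; balance after payment €6,779.51.
Month 3: interest €109.60; balance after payment €6,564.15.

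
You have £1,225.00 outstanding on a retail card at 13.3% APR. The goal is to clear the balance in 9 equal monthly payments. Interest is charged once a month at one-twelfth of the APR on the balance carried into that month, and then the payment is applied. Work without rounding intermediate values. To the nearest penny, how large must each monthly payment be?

£143.76

Monthly rate r = 13.3%/12 = 1.10833% = 0.0110833.
Level-payment amortization: P = B₀·r / (1 − (1+r)^(−n)) = 1225.00·0.0110833 / (1 − 1.01108^(−9)).
Denominator 1 − (1+r)^(−9) = 0.094439572.
P = 13.5771 / 0.094439572 ≈ 143.76.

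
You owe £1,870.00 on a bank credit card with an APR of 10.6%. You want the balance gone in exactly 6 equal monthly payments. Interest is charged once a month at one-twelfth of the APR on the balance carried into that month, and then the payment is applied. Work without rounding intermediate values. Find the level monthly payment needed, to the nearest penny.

Monthly rate r = 10.6%/12 = 0.883333% = 0.00883333.
Level-payment amortization: P = B₀·r / (1 − (1+r)^(−n)) = 1870.00·0.00883333 / (1 − 1.00883^(−6)).
Denominator 1 − (1+r)^(−6) = 0.0513992606.
P = 16.5183 / 0.0513992606 ≈ 321.37.

£321.37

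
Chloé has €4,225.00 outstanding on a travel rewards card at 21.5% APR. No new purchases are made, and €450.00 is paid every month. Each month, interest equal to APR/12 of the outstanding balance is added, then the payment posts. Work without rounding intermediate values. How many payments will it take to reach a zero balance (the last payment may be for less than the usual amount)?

11 months

Monthly rate r = 21.5%/12 = 1.79167% = 0.0179167.
Recurrence: B ← B·(1+r) − €450.00.
Month 1: interest €75.70; balance after payment €3,850.70.
Month 2: interest €68.99; balance after payment €3,469.69.
Closed form: n = −ln(1 − rB₀/P)/ln(1+r) = −ln(0.83178)/ln(1.01792) ≈ 10.372, so the balance reaches zero during payment 11.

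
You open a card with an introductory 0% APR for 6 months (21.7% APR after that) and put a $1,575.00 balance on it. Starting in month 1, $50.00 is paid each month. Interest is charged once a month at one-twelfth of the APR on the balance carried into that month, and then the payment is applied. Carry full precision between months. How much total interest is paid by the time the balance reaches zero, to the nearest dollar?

Promo months 1–6 at r₀ = 0%/12 = 0; months 7+ at r₁ = 21.7%/12 = 0.0180833.
After month 6 (no interest yet): B = $1,575.00 − 6·$50.00 = $1,275.00.
Then at r₁ with $50.00/mo: n₂ = −ln(1 − r₁·B/P)/ln(1+r₁) ≈ 34.50 → 35 more payments.
Total paid = 40·$50.00 + $25.03 = $2,025.03; interest = $2,025.03 − $1,575.00 = $450.03.

$450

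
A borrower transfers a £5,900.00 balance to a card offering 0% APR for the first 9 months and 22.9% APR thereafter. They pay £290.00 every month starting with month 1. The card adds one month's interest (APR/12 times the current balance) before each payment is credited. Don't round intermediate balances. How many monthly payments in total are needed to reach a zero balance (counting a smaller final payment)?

Promo months 1–9 at r₀ = 0%/12 = 0; months 10+ at r₁ = 22.9%/12 = 0.0190833.
After month 9 (no interest yet): B = £5,900.00 − 9·£290.00 = £3,290.00.
Then at r₁ with £290.00/mo: n₂ = −ln(1 − r₁·B/P)/ln(1+r₁) ≈ 12.91 → 13 more payments.

22 payments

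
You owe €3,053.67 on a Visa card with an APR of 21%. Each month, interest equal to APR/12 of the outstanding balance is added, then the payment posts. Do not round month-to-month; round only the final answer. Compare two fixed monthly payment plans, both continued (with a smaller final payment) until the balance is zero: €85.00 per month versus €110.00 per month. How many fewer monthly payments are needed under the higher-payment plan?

Monthly rate r = 21%/12 = 1.75% = 0.0175.
At €85.00/mo: n = ⌈−ln(1 − rB₀/P)/ln(1+r)⌉ = 58 payments (last €9.20); total interest = total paid − €3,053.67 = €1,800.53.
At €110.00/mo: 39 payments (last €37.73); total interest €1,164.06.
Payments saved = 58 − 39 = 19.

19 fewer payments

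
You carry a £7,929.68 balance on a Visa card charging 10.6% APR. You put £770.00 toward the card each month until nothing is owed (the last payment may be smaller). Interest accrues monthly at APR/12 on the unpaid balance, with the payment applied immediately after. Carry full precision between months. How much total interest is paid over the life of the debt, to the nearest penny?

Monthly rate r = 10.6%/12 = 0.883333% = 0.00883333.
Payoff takes n = ⌈−ln(1 − rB₀/P)/ln(1+r)⌉ = ⌈10.845⌉ = 11 payments; the last is £650.95.
Total paid = 10·£770.00 + £650.95 = £8,350.95.
Total interest = total paid − principal = £8,350.95 − £7,929.68 = £421.27.

£421.27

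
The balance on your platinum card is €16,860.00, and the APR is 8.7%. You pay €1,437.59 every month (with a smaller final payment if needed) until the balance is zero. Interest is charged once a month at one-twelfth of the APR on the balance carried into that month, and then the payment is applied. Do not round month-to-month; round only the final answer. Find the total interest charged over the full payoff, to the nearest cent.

Monthly rate r = 8.7%/12 = 0.725% = 0.00725.
Payoff takes n = ⌈−ln(1 − rB₀/P)/ln(1+r)⌉ = ⌈12.301⌉ = 13 payments; the last is €434.01.
Total paid = 12·€1,437.59 + €434.01 = €17,685.09.
Total interest = total paid − principal = €17,685.09 − €16,860.00 = €825.09.

€825.09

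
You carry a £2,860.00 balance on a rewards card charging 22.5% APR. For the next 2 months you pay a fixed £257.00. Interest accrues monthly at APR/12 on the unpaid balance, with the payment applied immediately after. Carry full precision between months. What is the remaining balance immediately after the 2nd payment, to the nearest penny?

Monthly rate r = 22.5%/12 = 1.875% = 0.01875.
Each month: B ← B·(1+r) − £257.00.
Month 1: interest £53.62; balance after payment £2,656.62.
Month 2: interest £49.81; balance after payment £2,449.44.

£2,449.44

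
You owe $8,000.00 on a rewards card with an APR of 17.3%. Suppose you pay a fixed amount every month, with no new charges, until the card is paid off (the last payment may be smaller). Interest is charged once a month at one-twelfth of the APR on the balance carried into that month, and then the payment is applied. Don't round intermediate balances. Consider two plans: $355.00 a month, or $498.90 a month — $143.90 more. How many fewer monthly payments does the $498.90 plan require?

9 fewer payments

Monthly rate r = 17.3%/12 = 1.44167% = 0.0144167.
At $355.00/mo: n = ⌈−ln(1 − rB₀/P)/ln(1+r)⌉ = 28 payments (last $159.30); total interest = total paid − $8,000.00 = $1,744.30.
At $498.90/mo: 19 payments (last $183.64); total interest $1,163.84.
Payments saved = 28 − 19 = 9.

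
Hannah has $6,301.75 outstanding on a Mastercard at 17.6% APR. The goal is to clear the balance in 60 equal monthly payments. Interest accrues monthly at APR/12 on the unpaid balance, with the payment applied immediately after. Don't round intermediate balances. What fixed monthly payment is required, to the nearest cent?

$158.65

Monthly rate r = 17.6%/12 = 1.46667% = 0.0146667.
Level-payment amortization: P = B₀·r / (1 − (1+r)^(−n)) = 6301.75·0.0146667 / (1 − 1.01467^(−60)).
Denominator 1 − (1+r)^(−60) = 0.582557755.
P = 92.4257 / 0.582557755 ≈ 158.65.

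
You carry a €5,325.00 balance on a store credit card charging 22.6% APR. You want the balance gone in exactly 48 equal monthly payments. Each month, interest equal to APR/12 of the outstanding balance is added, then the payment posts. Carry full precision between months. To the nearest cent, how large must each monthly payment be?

€169.51

Monthly rate r = 22.6%/12 = 1.88333% = 0.0188333.
Level-payment amortization: P = B₀·r / (1 − (1+r)^(−n)) = 5325.00·0.0188333 / (1 − 1.01883^(−48)).
Denominator 1 − (1+r)^(−48) = 0.591634522.
P = 100.288 / 0.591634522 ≈ 169.51.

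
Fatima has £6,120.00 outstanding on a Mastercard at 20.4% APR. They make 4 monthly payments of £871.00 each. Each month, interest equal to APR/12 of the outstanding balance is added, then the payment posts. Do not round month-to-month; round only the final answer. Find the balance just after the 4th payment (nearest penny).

£2,973.04

Monthly rate r = 20.4%/12 = 1.7% = 0.017.
Each month: B ← B·(1+r) − £871.00.
Month 1: interest £104.04; balance after payment £5,353.04.
Month 2: interest £91.00; balance after payment £4,573.04.
Month 3: interest £77.74; balance after payment £3,779.78.
Month 4: interest £64.26; balance after payment £2,973.04.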